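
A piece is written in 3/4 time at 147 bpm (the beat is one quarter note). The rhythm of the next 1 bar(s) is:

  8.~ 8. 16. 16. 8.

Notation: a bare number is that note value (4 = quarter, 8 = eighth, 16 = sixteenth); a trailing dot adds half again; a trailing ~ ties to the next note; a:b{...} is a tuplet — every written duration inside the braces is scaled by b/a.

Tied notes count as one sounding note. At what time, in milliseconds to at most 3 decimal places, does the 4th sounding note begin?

1. 0.0ms @ 0 + 612.245ms (3/2)
2. 612.245ms @ 3/2 + 153.061ms (3/8)
3. 765.306ms @ 15/8 + 153.061ms (3/8)
4. 918.367ms @ 9/4 + 306.122ms (3/4)

note 4 onset = 9/4b = 918.367ms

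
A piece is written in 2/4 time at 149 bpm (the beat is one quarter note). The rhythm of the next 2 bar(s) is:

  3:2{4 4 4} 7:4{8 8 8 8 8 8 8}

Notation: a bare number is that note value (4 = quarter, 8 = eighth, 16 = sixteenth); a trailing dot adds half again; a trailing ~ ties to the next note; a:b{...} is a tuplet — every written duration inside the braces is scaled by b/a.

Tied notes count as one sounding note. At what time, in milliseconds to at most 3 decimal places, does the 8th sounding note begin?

note 8 onset = 22/7b = 1265.58ms

1. 0.0ms @ 0 + 268.456ms (2/3)
2. 268.456ms @ 2/3 + 268.456ms (2/3)
3. 536.913ms @ 4/3 + 268.456ms (2/3)
4. 805.369ms @ 2 + 115.053ms (2/7)
5. 920.422ms @ 16/7 + 115.053ms (2/7)
6. 1035.475ms @ 18/7 + 115.053ms (2/7)
7. 1150.527ms @ 20/7 + 115.053ms (2/7)
8. 1265.58ms @ 22/7 + 115.053ms (2/7)
9. 1380.633ms @ 24/7 + 115.053ms (2/7)
10. 1495.686ms @ 26/7 + 115.053ms (2/7)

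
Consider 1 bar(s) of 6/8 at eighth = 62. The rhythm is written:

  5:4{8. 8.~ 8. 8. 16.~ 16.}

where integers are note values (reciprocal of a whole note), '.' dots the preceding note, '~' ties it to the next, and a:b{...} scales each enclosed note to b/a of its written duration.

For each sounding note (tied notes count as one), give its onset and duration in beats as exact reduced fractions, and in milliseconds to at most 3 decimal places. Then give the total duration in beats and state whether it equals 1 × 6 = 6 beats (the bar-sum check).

1) 0.0ms=0b +1161.29ms=6/5b
2) 1161.29ms=6/5b +2322.581ms=12/5b
3) 3483.871ms=18/5b +1161.29ms=6/5b
4) 4645.161ms=24/5b +1161.29ms=6/5b
Σ=6b of 6 (62bpm 6/8) — PASS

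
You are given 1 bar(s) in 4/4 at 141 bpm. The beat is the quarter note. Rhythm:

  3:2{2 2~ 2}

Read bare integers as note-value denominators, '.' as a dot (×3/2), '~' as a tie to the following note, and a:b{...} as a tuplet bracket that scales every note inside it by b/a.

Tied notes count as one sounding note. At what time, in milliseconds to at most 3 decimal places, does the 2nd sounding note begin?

1. 0.0ms @ 0 + 567.376ms (4/3)
2. 567.376ms @ 4/3 + 1134.752ms (8/3)

note 2 onset = 4/3b = 567.376ms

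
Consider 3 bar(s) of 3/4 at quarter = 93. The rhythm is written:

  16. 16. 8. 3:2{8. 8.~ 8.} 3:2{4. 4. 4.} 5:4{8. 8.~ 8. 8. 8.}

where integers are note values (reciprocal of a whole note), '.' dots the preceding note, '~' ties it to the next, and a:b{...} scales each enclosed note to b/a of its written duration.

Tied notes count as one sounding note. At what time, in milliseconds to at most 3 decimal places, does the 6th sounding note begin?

1. 0.0ms @ 0 + 241.935ms (3/8)
2. 241.935ms @ 3/8 + 241.935ms (3/8)
3. 483.871ms @ 3/4 + 483.871ms (3/4)
4. 967.742ms @ 3/2 + 322.581ms (1/2)
5. 1290.323ms @ 2 + 645.161ms (1)
6. 1935.484ms @ 3 + 645.161ms (1)
7. 2580.645ms @ 4 + 645.161ms (1)
8. 3225.806ms @ 5 + 645.161ms (1)
9. 3870.968ms @ 6 + 387.097ms (3/5)
10. 4258.065ms @ 33/5 + 774.194ms (6/5)
11. 5032.258ms @ 39/5 + 387.097ms (3/5)
12. 5419.355ms @ 42/5 + 387.097ms (3/5)

note 6 onset = 3b = 1935.484ms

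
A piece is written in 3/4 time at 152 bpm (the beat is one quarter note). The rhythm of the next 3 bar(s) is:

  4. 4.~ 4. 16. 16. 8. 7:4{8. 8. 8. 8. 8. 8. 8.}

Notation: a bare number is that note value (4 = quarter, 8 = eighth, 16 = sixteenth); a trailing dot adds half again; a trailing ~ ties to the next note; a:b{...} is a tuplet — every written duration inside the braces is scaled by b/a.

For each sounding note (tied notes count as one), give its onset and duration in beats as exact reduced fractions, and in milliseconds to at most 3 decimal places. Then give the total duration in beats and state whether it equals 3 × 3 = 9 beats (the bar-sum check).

1) 0.0ms=0b +592.105ms=3/2b
2) 592.105ms=3/2b +1184.211ms=3b
3) 1776.316ms=9/2b +148.026ms=3/8b
4) 1924.342ms=39/8b +148.026ms=3/8b
5) 2072.368ms=21/4b +296.053ms=3/4b
6) 2368.421ms=6b +169.173ms=3/7b
7) 2537.594ms=45/7b +169.173ms=3/7b
8) 2706.767ms=48/7b +169.173ms=3/7b
9) 2875.94ms=51/7b +169.173ms=3/7b
10) 3045.113ms=54/7b +169.173ms=3/7b
11) 3214.286ms=57/7b +169.173ms=3/7b
12) 3383.459ms=60/7b +169.173ms=3/7b
Σ=9b of 9 (152bpm 3/4) — PASS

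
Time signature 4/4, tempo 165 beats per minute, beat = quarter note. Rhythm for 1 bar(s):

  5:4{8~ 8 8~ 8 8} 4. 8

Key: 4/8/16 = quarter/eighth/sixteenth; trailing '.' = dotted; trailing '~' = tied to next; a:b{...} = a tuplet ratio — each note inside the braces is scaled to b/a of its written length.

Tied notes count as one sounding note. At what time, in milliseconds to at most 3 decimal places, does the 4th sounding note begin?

1. 0.0ms @ 0 + 290.909ms (4/5)
2. 290.909ms @ 4/5 + 290.909ms (4/5)
3. 581.818ms @ 8/5 + 145.455ms (2/5)
4. 727.273ms @ 2 + 545.455ms (3/2)
5. 1272.727ms @ 7/2 + 181.818ms (1/2)

note 4 onset = 2b = 727.273ms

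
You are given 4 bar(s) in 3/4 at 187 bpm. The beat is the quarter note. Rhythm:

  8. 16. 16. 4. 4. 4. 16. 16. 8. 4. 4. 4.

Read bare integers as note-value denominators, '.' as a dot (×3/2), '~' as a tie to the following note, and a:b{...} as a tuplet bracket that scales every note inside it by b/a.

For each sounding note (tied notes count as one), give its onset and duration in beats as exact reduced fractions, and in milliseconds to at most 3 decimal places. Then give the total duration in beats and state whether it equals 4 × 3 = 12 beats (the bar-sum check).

1) 0.0ms=0b +240.642ms=3/4b
2) 240.642ms=3/4b +120.321ms=3/8b
3) 360.963ms=9/8b +120.321ms=3/8b
4) 481.283ms=3/2b +481.283ms=3/2b
5) 962.567ms=3b +481.283ms=3/2b
6) 1443.85ms=9/2b +481.283ms=3/2b
7) 1925.134ms=6b +120.321ms=3/8b
8) 2045.455ms=51/8b +120.321ms=3/8b
9) 2165.775ms=27/4b +240.642ms=3/4b
10) 2406.417ms=15/2b +481.283ms=3/2b
11) 2887.701ms=9b +481.283ms=3/2b
12) 3368.984ms=21/2b +481.283ms=3/2b
Σ=12b of 12 (187bpm 3/4) — PASS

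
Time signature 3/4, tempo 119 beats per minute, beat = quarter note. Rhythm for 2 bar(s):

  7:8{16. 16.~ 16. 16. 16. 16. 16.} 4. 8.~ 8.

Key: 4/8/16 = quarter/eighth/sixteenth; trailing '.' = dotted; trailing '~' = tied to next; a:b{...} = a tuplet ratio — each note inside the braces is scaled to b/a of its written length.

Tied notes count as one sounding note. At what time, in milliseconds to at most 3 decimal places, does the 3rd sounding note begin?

note 3 onset = 9/7b = 648.259ms

1. 0.0ms @ 0 + 216.086ms (3/7)
2. 216.086ms @ 3/7 + 432.173ms (6/7)
3. 648.259ms @ 9/7 + 216.086ms (3/7)
4. 864.346ms @ 12/7 + 216.086ms (3/7)
5. 1080.432ms @ 15/7 + 216.086ms (3/7)
6. 1296.519ms @ 18/7 + 216.086ms (3/7)
7. 1512.605ms @ 3 + 756.303ms (3/2)
8. 2268.908ms @ 9/2 + 756.303ms (3/2)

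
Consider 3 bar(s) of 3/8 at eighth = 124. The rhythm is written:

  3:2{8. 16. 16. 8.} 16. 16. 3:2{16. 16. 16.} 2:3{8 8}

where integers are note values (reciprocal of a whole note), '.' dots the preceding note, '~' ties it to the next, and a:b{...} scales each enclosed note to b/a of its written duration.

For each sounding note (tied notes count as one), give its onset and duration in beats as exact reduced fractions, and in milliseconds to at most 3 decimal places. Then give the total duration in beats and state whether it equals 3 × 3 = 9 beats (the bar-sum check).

1) 0.0ms=0b +483.871ms=1b
2) 483.871ms=1b +241.935ms=1/2b
3) 725.806ms=3/2b +241.935ms=1/2b
4) 967.742ms=2b +483.871ms=1b
5) 1451.613ms=3b +362.903ms=3/4b
6) 1814.516ms=15/4b +362.903ms=3/4b
7) 2177.419ms=9/2b +241.935ms=1/2b
8) 2419.355ms=5b +241.935ms=1/2b
9) 2661.29ms=11/2b +241.935ms=1/2b
10) 2903.226ms=6b +725.806ms=3/2b
11) 3629.032ms=15/2b +725.806ms=3/2b
Σ=9b of 9 (124bpm 3/8) — PASS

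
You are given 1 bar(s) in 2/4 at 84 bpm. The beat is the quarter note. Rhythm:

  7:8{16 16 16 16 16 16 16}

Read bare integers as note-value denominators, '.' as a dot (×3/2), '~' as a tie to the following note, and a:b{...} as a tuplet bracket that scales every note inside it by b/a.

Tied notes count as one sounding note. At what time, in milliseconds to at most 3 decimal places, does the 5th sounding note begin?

note 5 onset = 8/7b = 816.327ms

1. 0.0ms @ 0 + 204.082ms (2/7)
2. 204.082ms @ 2/7 + 204.082ms (2/7)
3. 408.163ms @ 4/7 + 204.082ms (2/7)
4. 612.245ms @ 6/7 + 204.082ms (2/7)
5. 816.327ms @ 8/7 + 204.082ms (2/7)
6. 1020.408ms @ 10/7 + 204.082ms (2/7)
7. 1224.49ms @ 12/7 + 204.082ms (2/7)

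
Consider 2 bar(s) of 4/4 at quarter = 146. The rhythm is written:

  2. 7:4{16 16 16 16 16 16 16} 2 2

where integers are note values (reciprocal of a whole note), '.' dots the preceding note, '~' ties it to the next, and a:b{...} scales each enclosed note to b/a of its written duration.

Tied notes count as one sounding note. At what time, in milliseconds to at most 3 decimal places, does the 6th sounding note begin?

note 6 onset = 25/7b = 1467.71ms

1. 0.0ms @ 0 + 1232.877ms (3)
2. 1232.877ms @ 3 + 58.708ms (1/7)
3. 1291.585ms @ 22/7 + 58.708ms (1/7)
4. 1350.294ms @ 23/7 + 58.708ms (1/7)
5. 1409.002ms @ 24/7 + 58.708ms (1/7)
6. 1467.71ms @ 25/7 + 58.708ms (1/7)
7. 1526.419ms @ 26/7 + 58.708ms (1/7)
8. 1585.127ms @ 27/7 + 58.708ms (1/7)
9. 1643.836ms @ 4 + 821.918ms (2)
10. 2465.753ms @ 6 + 821.918ms (2)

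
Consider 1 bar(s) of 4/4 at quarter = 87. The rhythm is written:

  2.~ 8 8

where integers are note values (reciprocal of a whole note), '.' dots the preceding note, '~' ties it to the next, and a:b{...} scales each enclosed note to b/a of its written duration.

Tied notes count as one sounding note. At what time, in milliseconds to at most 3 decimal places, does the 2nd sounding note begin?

1. 0.0ms @ 0 + 2413.793ms (7/2)
2. 2413.793ms @ 7/2 + 344.828ms (1/2)

note 2 onset = 7/2b = 2413.793ms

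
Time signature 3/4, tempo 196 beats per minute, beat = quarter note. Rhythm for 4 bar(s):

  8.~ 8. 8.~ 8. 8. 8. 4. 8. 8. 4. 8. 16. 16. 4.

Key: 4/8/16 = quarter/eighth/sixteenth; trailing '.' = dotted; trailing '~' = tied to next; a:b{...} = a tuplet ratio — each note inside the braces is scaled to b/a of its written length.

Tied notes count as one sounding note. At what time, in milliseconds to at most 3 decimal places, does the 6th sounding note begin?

note 6 onset = 6b = 1836.735ms

1. 0.0ms @ 0 + 459.184ms (3/2)
2. 459.184ms @ 3/2 + 459.184ms (3/2)
3. 918.367ms @ 3 + 229.592ms (3/4)
4. 1147.959ms @ 15/4 + 229.592ms (3/4)
5. 1377.551ms @ 9/2 + 459.184ms (3/2)
6. 1836.735ms @ 6 + 229.592ms (3/4)
7. 2066.327ms @ 27/4 + 229.592ms (3/4)
8. 2295.918ms @ 15/2 + 459.184ms (3/2)
9. 2755.102ms @ 9 + 229.592ms (3/4)
10. 2984.694ms @ 39/4 + 114.796ms (3/8)
11. 3099.49ms @ 81/8 + 114.796ms (3/8)
12. 3214.286ms @ 21/2 + 459.184ms (3/2)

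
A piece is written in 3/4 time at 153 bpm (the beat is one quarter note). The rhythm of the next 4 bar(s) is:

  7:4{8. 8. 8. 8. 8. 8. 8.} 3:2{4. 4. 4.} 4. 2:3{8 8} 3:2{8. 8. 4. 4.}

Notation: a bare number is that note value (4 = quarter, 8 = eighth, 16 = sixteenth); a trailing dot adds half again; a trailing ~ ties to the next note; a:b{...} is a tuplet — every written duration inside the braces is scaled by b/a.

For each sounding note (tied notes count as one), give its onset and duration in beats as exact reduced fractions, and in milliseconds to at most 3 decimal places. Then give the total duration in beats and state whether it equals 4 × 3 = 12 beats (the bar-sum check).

1) 0.0ms=0b +168.067ms=3/7b
2) 168.067ms=3/7b +168.067ms=3/7b
3) 336.134ms=6/7b +168.067ms=3/7b
4) 504.202ms=9/7b +168.067ms=3/7b
5) 672.269ms=12/7b +168.067ms=3/7b
6) 840.336ms=15/7b +168.067ms=3/7b
7) 1008.403ms=18/7b +168.067ms=3/7b
8) 1176.471ms=3b +392.157ms=1b
9) 1568.627ms=4b +392.157ms=1b
10) 1960.784ms=5b +392.157ms=1b
11) 2352.941ms=6b +588.235ms=3/2b
12) 2941.176ms=15/2b +294.118ms=3/4b
13) 3235.294ms=33/4b +294.118ms=3/4b
14) 3529.412ms=9b +196.078ms=1/2b
15) 3725.49ms=19/2b +196.078ms=1/2b
16) 3921.569ms=10b +392.157ms=1b
17) 4313.725ms=11b +392.157ms=1b
Σ=12b of 12 (153bpm 3/4) — PASS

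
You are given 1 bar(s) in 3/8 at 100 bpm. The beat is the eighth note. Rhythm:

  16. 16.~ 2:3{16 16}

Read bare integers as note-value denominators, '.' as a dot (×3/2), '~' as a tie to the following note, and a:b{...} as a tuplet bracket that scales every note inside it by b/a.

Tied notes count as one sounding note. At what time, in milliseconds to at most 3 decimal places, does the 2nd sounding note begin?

1. 0.0ms @ 0 + 450.0ms (3/4)
2. 450.0ms @ 3/4 + 900.0ms (3/2)
3. 1350.0ms @ 9/4 + 450.0ms (3/4)

note 2 onset = 3/4b = 450.0ms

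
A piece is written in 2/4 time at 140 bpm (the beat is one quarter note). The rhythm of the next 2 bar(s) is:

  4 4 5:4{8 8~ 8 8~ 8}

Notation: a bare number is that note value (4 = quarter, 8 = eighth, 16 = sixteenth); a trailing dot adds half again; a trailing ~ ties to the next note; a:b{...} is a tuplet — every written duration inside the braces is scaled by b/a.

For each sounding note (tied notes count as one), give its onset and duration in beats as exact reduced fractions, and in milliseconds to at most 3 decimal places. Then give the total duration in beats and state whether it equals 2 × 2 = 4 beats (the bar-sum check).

1) 0.0ms=0b +428.571ms=1b
2) 428.571ms=1b +428.571ms=1b
3) 857.143ms=2b +171.429ms=2/5b
4) 1028.571ms=12/5b +342.857ms=4/5b
5) 1371.429ms=16/5b +342.857ms=4/5b
Σ=4b of 4 (140bpm 2/4) — PASS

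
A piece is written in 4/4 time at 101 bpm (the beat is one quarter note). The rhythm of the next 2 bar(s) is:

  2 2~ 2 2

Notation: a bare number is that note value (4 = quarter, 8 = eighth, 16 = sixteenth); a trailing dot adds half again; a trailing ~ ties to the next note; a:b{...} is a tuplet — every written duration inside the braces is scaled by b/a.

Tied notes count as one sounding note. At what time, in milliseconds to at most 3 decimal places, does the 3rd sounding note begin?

note 3 onset = 6b = 3564.356ms

1. 0.0ms @ 0 + 1188.119ms (2)
2. 1188.119ms @ 2 + 2376.238ms (4)
3. 3564.356ms @ 6 + 1188.119ms (2)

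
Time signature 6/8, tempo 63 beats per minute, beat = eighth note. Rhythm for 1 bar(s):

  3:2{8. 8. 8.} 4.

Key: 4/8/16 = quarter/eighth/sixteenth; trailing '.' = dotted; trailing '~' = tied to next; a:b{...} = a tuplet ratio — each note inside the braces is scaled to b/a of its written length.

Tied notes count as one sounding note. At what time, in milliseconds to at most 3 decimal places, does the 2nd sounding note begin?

note 2 onset = 1b = 952.381ms

1. 0.0ms @ 0 + 952.381ms (1)
2. 952.381ms @ 1 + 952.381ms (1)
3. 1904.762ms @ 2 + 952.381ms (1)
4. 2857.143ms @ 3 + 2857.143ms (3)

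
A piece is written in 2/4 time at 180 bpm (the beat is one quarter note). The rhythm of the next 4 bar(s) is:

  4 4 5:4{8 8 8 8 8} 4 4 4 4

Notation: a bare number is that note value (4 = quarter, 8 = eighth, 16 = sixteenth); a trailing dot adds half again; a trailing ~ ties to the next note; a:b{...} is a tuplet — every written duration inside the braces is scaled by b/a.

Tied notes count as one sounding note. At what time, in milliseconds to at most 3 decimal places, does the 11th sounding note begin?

1. 0.0ms @ 0 + 333.333ms (1)
2. 333.333ms @ 1 + 333.333ms (1)
3. 666.667ms @ 2 + 133.333ms (2/5)
4. 800.0ms @ 12/5 + 133.333ms (2/5)
5. 933.333ms @ 14/5 + 133.333ms (2/5)
6. 1066.667ms @ 16/5 + 133.333ms (2/5)
7. 1200.0ms @ 18/5 + 133.333ms (2/5)
8. 1333.333ms @ 4 + 333.333ms (1)
9. 1666.667ms @ 5 + 333.333ms (1)
10. 2000.0ms @ 6 + 333.333ms (1)
11. 2333.333ms @ 7 + 333.333ms (1)

note 11 onset = 7b = 2333.333ms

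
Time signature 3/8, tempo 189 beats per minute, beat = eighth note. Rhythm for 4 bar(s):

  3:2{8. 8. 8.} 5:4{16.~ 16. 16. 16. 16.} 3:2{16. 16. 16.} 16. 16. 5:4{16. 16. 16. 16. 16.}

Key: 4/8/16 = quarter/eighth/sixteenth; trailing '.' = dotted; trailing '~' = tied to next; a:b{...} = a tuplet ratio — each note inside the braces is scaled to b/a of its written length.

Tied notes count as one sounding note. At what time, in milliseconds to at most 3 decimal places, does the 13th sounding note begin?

note 13 onset = 9b = 2857.143ms

1. 0.0ms @ 0 + 317.46ms (1)
2. 317.46ms @ 1 + 317.46ms (1)
3. 634.921ms @ 2 + 317.46ms (1)
4. 952.381ms @ 3 + 380.952ms (6/5)
5. 1333.333ms @ 21/5 + 190.476ms (3/5)
6. 1523.81ms @ 24/5 + 190.476ms (3/5)
7. 1714.286ms @ 27/5 + 190.476ms (3/5)
8. 1904.762ms @ 6 + 158.73ms (1/2)
9. 2063.492ms @ 13/2 + 158.73ms (1/2)
10. 2222.222ms @ 7 + 158.73ms (1/2)
11. 2380.952ms @ 15/2 + 238.095ms (3/4)
12. 2619.048ms @ 33/4 + 238.095ms (3/4)
13. 2857.143ms @ 9 + 190.476ms (3/5)
14. 3047.619ms @ 48/5 + 190.476ms (3/5)
15. 3238.095ms @ 51/5 + 190.476ms (3/5)
16. 3428.571ms @ 54/5 + 190.476ms (3/5)
17. 3619.048ms @ 57/5 + 190.476ms (3/5)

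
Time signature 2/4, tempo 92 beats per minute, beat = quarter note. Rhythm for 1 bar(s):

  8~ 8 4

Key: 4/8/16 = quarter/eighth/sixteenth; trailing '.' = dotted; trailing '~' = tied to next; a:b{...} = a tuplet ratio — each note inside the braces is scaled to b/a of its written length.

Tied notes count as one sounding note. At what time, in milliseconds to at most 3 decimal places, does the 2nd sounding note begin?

1. 0.0ms @ 0 + 652.174ms (1)
2. 652.174ms @ 1 + 652.174ms (1)

note 2 onset = 1b = 652.174ms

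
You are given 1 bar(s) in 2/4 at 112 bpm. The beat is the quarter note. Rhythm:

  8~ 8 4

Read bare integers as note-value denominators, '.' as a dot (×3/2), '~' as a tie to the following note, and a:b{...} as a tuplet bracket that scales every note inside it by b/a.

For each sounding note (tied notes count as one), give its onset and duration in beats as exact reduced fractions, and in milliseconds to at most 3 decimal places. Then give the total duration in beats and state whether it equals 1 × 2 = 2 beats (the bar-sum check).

1) 0.0ms=0b +535.714ms=1b
2) 535.714ms=1b +535.714ms=1b
Σ=2b of 2 (112bpm 2/4) — PASS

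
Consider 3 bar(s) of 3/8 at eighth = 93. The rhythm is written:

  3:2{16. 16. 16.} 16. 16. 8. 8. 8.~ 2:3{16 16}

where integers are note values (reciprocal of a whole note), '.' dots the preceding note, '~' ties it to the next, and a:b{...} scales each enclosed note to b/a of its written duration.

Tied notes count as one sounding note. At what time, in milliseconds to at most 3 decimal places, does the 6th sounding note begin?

note 6 onset = 3b = 1935.484ms

1. 0.0ms @ 0 + 322.581ms (1/2)
2. 322.581ms @ 1/2 + 322.581ms (1/2)
3. 645.161ms @ 1 + 322.581ms (1/2)
4. 967.742ms @ 3/2 + 483.871ms (3/4)
5. 1451.613ms @ 9/4 + 483.871ms (3/4)
6. 1935.484ms @ 3 + 967.742ms (3/2)
7. 2903.226ms @ 9/2 + 967.742ms (3/2)
8. 3870.968ms @ 6 + 1451.613ms (9/4)
9. 5322.581ms @ 33/4 + 483.871ms (3/4)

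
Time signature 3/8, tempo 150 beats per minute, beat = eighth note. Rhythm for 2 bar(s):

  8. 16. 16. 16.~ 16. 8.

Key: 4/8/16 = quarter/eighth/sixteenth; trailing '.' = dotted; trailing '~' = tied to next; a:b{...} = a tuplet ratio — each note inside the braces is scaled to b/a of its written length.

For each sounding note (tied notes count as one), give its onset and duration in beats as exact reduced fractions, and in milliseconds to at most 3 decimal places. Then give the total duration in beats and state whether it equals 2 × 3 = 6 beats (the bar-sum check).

1) 0.0ms=0b +600.0ms=3/2b
2) 600.0ms=3/2b +300.0ms=3/4b
3) 900.0ms=9/4b +300.0ms=3/4b
4) 1200.0ms=3b +600.0ms=3/2b
5) 1800.0ms=9/2b +600.0ms=3/2b
Σ=6b of 6 (150bpm 3/8) — PASS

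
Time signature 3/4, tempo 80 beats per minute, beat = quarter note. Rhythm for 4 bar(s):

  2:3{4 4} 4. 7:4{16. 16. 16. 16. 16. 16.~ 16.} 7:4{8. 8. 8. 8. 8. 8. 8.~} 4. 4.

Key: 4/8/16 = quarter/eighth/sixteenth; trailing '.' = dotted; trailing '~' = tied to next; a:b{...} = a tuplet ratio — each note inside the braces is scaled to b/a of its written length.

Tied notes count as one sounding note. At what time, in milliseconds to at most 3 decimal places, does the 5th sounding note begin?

note 5 onset = 33/7b = 3535.714ms

1. 0.0ms @ 0 + 1125.0ms (3/2)
2. 1125.0ms @ 3/2 + 1125.0ms (3/2)
3. 2250.0ms @ 3 + 1125.0ms (3/2)
4. 3375.0ms @ 9/2 + 160.714ms (3/14)
5. 3535.714ms @ 33/7 + 160.714ms (3/14)
6. 3696.429ms @ 69/14 + 160.714ms (3/14)
7. 3857.143ms @ 36/7 + 160.714ms (3/14)
8. 4017.857ms @ 75/14 + 160.714ms (3/14)
9. 4178.571ms @ 39/7 + 321.429ms (3/7)
10. 4500.0ms @ 6 + 321.429ms (3/7)
11. 4821.429ms @ 45/7 + 321.429ms (3/7)
12. 5142.857ms @ 48/7 + 321.429ms (3/7)
13. 5464.286ms @ 51/7 + 321.429ms (3/7)
14. 5785.714ms @ 54/7 + 321.429ms (3/7)
15. 6107.143ms @ 57/7 + 321.429ms (3/7)
16. 6428.571ms @ 60/7 + 1446.429ms (27/14)
17. 7875.0ms @ 21/2 + 1125.0ms (3/2)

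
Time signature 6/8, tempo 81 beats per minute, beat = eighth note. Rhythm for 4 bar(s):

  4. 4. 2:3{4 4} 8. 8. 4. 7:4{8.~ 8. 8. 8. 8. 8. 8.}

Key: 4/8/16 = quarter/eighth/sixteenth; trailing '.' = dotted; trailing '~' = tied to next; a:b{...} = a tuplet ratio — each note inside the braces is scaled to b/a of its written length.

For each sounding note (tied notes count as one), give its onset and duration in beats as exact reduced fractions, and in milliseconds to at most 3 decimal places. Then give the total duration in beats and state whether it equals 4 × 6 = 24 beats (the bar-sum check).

1) 0.0ms=0b +2222.222ms=3b
2) 2222.222ms=3b +2222.222ms=3b
3) 4444.444ms=6b +2222.222ms=3b
4) 6666.667ms=9b +2222.222ms=3b
5) 8888.889ms=12b +1111.111ms=3/2b
6) 10000.0ms=27/2b +1111.111ms=3/2b
7) 11111.111ms=15b +2222.222ms=3b
8) 13333.333ms=18b +1269.841ms=12/7b
9) 14603.175ms=138/7b +634.921ms=6/7b
10) 15238.095ms=144/7b +634.921ms=6/7b
11) 15873.016ms=150/7b +634.921ms=6/7b
12) 16507.937ms=156/7b +634.921ms=6/7b
13) 17142.857ms=162/7b +634.921ms=6/7b
Σ=24b of 24 (81bpm 6/8) — PASS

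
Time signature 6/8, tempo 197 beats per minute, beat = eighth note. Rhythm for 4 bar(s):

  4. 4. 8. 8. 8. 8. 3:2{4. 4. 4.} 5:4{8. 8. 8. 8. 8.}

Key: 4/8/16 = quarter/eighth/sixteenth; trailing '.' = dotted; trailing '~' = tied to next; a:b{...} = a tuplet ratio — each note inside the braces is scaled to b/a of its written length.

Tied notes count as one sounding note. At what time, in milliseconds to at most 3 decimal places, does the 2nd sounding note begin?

note 2 onset = 3b = 913.706ms

1. 0.0ms @ 0 + 913.706ms (3)
2. 913.706ms @ 3 + 913.706ms (3)
3. 1827.411ms @ 6 + 456.853ms (3/2)
4. 2284.264ms @ 15/2 + 456.853ms (3/2)
5. 2741.117ms @ 9 + 456.853ms (3/2)
6. 3197.97ms @ 21/2 + 456.853ms (3/2)
7. 3654.822ms @ 12 + 609.137ms (2)
8. 4263.959ms @ 14 + 609.137ms (2)
9. 4873.096ms @ 16 + 609.137ms (2)
10. 5482.234ms @ 18 + 365.482ms (6/5)
11. 5847.716ms @ 96/5 + 365.482ms (6/5)
12. 6213.198ms @ 102/5 + 365.482ms (6/5)
13. 6578.68ms @ 108/5 + 365.482ms (6/5)
14. 6944.162ms @ 114/5 + 365.482ms (6/5)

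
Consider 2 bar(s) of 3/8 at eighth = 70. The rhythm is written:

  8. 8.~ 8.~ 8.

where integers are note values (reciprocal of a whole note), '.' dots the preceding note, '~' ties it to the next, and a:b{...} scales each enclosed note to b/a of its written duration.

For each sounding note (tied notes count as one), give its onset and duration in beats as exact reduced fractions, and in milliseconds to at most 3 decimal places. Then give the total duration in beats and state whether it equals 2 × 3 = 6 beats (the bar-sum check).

1) 0.0ms=0b +1285.714ms=3/2b
2) 1285.714ms=3/2b +3857.143ms=9/2b
Σ=6b of 6 (70bpm 3/8) — PASS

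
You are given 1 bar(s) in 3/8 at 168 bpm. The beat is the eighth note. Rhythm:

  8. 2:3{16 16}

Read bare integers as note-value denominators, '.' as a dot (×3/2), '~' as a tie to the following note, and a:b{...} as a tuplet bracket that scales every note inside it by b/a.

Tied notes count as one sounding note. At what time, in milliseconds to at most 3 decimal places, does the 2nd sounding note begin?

note 2 onset = 3/2b = 535.714ms

1. 0.0ms @ 0 + 535.714ms (3/2)
2. 535.714ms @ 3/2 + 267.857ms (3/4)
3. 803.571ms @ 9/4 + 267.857ms (3/4)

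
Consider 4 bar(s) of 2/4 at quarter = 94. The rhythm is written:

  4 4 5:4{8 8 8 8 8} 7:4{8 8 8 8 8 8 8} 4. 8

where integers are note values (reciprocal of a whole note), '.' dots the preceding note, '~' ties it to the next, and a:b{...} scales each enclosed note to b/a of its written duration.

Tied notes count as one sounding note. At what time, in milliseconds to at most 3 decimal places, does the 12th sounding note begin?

note 12 onset = 36/7b = 3282.675ms

1. 0.0ms @ 0 + 638.298ms (1)
2. 638.298ms @ 1 + 638.298ms (1)
3. 1276.596ms @ 2 + 255.319ms (2/5)
4. 1531.915ms @ 12/5 + 255.319ms (2/5)
5. 1787.234ms @ 14/5 + 255.319ms (2/5)
6. 2042.553ms @ 16/5 + 255.319ms (2/5)
7. 2297.872ms @ 18/5 + 255.319ms (2/5)
8. 2553.191ms @ 4 + 182.371ms (2/7)
9. 2735.562ms @ 30/7 + 182.371ms (2/7)
10. 2917.933ms @ 32/7 + 182.371ms (2/7)
11. 3100.304ms @ 34/7 + 182.371ms (2/7)
12. 3282.675ms @ 36/7 + 182.371ms (2/7)
13. 3465.046ms @ 38/7 + 182.371ms (2/7)
14. 3647.416ms @ 40/7 + 182.371ms (2/7)
15. 3829.787ms @ 6 + 957.447ms (3/2)
16. 4787.234ms @ 15/2 + 319.149ms (1/2)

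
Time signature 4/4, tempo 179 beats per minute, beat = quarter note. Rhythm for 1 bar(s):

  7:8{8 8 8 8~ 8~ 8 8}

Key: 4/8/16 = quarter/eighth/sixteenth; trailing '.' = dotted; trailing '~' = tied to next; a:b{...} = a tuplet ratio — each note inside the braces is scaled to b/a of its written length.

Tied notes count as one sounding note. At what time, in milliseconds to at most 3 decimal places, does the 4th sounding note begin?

note 4 onset = 12/7b = 574.621ms

1. 0.0ms @ 0 + 191.54ms (4/7)
2. 191.54ms @ 4/7 + 191.54ms (4/7)
3. 383.081ms @ 8/7 + 191.54ms (4/7)
4. 574.621ms @ 12/7 + 574.621ms (12/7)
5. 1149.242ms @ 24/7 + 191.54ms (4/7)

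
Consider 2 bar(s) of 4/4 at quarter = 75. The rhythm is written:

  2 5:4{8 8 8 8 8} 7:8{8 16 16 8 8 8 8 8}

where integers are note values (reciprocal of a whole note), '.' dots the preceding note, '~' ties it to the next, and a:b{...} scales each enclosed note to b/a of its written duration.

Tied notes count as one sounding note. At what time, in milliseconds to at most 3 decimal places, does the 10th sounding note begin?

note 10 onset = 36/7b = 4114.286ms

1. 0.0ms @ 0 + 1600.0ms (2)
2. 1600.0ms @ 2 + 320.0ms (2/5)
3. 1920.0ms @ 12/5 + 320.0ms (2/5)
4. 2240.0ms @ 14/5 + 320.0ms (2/5)
5. 2560.0ms @ 16/5 + 320.0ms (2/5)
6. 2880.0ms @ 18/5 + 320.0ms (2/5)
7. 3200.0ms @ 4 + 457.143ms (4/7)
8. 3657.143ms @ 32/7 + 228.571ms (2/7)
9. 3885.714ms @ 34/7 + 228.571ms (2/7)
10. 4114.286ms @ 36/7 + 457.143ms (4/7)
11. 4571.429ms @ 40/7 + 457.143ms (4/7)
12. 5028.571ms @ 44/7 + 457.143ms (4/7)
13. 5485.714ms @ 48/7 + 457.143ms (4/7)
14. 5942.857ms @ 52/7 + 457.143ms (4/7)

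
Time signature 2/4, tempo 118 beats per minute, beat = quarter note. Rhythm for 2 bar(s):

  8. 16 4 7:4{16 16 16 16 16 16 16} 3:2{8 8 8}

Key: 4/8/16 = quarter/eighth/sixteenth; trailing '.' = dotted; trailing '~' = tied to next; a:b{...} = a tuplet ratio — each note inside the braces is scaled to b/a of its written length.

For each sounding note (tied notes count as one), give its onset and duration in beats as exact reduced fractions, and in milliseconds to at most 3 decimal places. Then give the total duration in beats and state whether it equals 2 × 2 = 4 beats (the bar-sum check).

1) 0.0ms=0b +381.356ms=3/4b
2) 381.356ms=3/4b +127.119ms=1/4b
3) 508.475ms=1b +508.475ms=1b
4) 1016.949ms=2b +72.639ms=1/7b
5) 1089.588ms=15/7b +72.639ms=1/7b
6) 1162.228ms=16/7b +72.639ms=1/7b
7) 1234.867ms=17/7b +72.639ms=1/7b
8) 1307.506ms=18/7b +72.639ms=1/7b
9) 1380.145ms=19/7b +72.639ms=1/7b
10) 1452.785ms=20/7b +72.639ms=1/7b
11) 1525.424ms=3b +169.492ms=1/3b
12) 1694.915ms=10/3b +169.492ms=1/3b
13) 1864.407ms=11/3b +169.492ms=1/3b
Σ=4b of 4 (118bpm 2/4) — PASS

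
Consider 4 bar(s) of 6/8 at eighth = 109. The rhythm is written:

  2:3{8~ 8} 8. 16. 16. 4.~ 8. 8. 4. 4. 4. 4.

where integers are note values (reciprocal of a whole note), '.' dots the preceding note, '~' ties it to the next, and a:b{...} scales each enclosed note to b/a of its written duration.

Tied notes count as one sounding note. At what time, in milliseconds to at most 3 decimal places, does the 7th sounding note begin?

note 7 onset = 12b = 6605.505ms

1. 0.0ms @ 0 + 1651.376ms (3)
2. 1651.376ms @ 3 + 825.688ms (3/2)
3. 2477.064ms @ 9/2 + 412.844ms (3/4)
4. 2889.908ms @ 21/4 + 412.844ms (3/4)
5. 3302.752ms @ 6 + 2477.064ms (9/2)
6. 5779.817ms @ 21/2 + 825.688ms (3/2)
7. 6605.505ms @ 12 + 1651.376ms (3)
8. 8256.881ms @ 15 + 1651.376ms (3)
9. 9908.257ms @ 18 + 1651.376ms (3)
10. 11559.633ms @ 21 + 1651.376ms (3)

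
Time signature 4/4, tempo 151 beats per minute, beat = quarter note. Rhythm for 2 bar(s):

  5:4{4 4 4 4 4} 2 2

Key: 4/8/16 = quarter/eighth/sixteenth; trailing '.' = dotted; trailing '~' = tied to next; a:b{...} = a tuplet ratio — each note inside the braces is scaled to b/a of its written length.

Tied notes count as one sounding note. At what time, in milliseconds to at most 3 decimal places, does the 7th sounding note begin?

1. 0.0ms @ 0 + 317.881ms (4/5)
2. 317.881ms @ 4/5 + 317.881ms (4/5)
3. 635.762ms @ 8/5 + 317.881ms (4/5)
4. 953.642ms @ 12/5 + 317.881ms (4/5)
5. 1271.523ms @ 16/5 + 317.881ms (4/5)
6. 1589.404ms @ 4 + 794.702ms (2)
7. 2384.106ms @ 6 + 794.702ms (2)

note 7 onset = 6b = 2384.106ms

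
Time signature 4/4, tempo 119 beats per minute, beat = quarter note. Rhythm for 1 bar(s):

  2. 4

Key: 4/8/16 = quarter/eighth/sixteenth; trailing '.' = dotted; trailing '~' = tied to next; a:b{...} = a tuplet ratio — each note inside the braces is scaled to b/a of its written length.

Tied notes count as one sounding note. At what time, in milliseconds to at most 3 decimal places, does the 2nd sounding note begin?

1. 0.0ms @ 0 + 1512.605ms (3)
2. 1512.605ms @ 3 + 504.202ms (1)

note 2 onset = 3b = 1512.605ms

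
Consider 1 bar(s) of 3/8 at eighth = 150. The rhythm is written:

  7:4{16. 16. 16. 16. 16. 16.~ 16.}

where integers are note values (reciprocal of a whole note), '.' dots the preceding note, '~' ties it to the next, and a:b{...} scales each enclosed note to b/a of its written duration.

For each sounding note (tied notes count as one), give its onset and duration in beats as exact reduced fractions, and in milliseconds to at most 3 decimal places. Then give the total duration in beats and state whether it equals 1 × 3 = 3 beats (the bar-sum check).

1) 0.0ms=0b +171.429ms=3/7b
2) 171.429ms=3/7b +171.429ms=3/7b
3) 342.857ms=6/7b +171.429ms=3/7b
4) 514.286ms=9/7b +171.429ms=3/7b
5) 685.714ms=12/7b +171.429ms=3/7b
6) 857.143ms=15/7b +342.857ms=6/7b
Σ=3b of 3 (150bpm 3/8) — PASS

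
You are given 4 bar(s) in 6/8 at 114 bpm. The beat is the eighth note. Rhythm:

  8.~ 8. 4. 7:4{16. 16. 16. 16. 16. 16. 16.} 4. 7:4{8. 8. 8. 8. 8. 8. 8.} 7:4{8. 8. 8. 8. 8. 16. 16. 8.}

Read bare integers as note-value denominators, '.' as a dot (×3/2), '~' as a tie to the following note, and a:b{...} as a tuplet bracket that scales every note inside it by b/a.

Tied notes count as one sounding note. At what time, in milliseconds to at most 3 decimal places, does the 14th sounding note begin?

1. 0.0ms @ 0 + 1578.947ms (3)
2. 1578.947ms @ 3 + 1578.947ms (3)
3. 3157.895ms @ 6 + 225.564ms (3/7)
4. 3383.459ms @ 45/7 + 225.564ms (3/7)
5. 3609.023ms @ 48/7 + 225.564ms (3/7)
6. 3834.586ms @ 51/7 + 225.564ms (3/7)
7. 4060.15ms @ 54/7 + 225.564ms (3/7)
8. 4285.714ms @ 57/7 + 225.564ms (3/7)
9. 4511.278ms @ 60/7 + 225.564ms (3/7)
10. 4736.842ms @ 9 + 1578.947ms (3)
11. 6315.789ms @ 12 + 451.128ms (6/7)
12. 6766.917ms @ 90/7 + 451.128ms (6/7)
13. 7218.045ms @ 96/7 + 451.128ms (6/7)
14. 7669.173ms @ 102/7 + 451.128ms (6/7)
15. 8120.301ms @ 108/7 + 451.128ms (6/7)
16. 8571.429ms @ 114/7 + 451.128ms (6/7)
17. 9022.556ms @ 120/7 + 451.128ms (6/7)
18. 9473.684ms @ 18 + 451.128ms (6/7)
19. 9924.812ms @ 132/7 + 451.128ms (6/7)
20. 10375.94ms @ 138/7 + 451.128ms (6/7)
21. 10827.068ms @ 144/7 + 451.128ms (6/7)
22. 11278.195ms @ 150/7 + 451.128ms (6/7)
23. 11729.323ms @ 156/7 + 225.564ms (3/7)
24. 11954.887ms @ 159/7 + 225.564ms (3/7)
25. 12180.451ms @ 162/7 + 451.128ms (6/7)

note 14 onset = 102/7b = 7669.173ms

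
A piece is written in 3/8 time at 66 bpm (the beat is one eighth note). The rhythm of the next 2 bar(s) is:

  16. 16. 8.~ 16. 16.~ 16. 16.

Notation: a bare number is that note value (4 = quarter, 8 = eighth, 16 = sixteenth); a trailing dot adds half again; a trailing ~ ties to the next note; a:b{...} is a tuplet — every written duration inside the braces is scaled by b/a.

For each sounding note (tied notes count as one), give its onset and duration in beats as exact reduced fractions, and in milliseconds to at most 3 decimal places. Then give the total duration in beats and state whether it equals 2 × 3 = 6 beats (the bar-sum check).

1) 0.0ms=0b +681.818ms=3/4b
2) 681.818ms=3/4b +681.818ms=3/4b
3) 1363.636ms=3/2b +2045.455ms=9/4b
4) 3409.091ms=15/4b +1363.636ms=3/2b
5) 4772.727ms=21/4b +681.818ms=3/4b
Σ=6b of 6 (66bpm 3/8) — PASS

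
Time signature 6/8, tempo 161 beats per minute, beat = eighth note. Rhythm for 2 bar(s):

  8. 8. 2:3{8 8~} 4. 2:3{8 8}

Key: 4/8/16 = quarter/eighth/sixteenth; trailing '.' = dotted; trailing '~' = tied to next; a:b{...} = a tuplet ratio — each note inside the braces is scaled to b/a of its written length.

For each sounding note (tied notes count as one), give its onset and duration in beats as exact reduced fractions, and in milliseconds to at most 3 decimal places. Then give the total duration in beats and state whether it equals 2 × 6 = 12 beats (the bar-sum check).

1) 0.0ms=0b +559.006ms=3/2b
2) 559.006ms=3/2b +559.006ms=3/2b
3) 1118.012ms=3b +559.006ms=3/2b
4) 1677.019ms=9/2b +1677.019ms=9/2b
5) 3354.037ms=9b +559.006ms=3/2b
6) 3913.043ms=21/2b +559.006ms=3/2b
Σ=12b of 12 (161bpm 6/8) — PASS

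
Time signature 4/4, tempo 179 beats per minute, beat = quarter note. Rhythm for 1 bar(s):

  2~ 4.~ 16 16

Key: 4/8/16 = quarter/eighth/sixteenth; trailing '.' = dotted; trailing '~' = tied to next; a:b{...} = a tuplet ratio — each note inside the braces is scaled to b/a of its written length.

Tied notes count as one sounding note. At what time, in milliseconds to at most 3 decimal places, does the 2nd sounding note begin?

note 2 onset = 15/4b = 1256.983ms

1. 0.0ms @ 0 + 1256.983ms (15/4)
2. 1256.983ms @ 15/4 + 83.799ms (1/4)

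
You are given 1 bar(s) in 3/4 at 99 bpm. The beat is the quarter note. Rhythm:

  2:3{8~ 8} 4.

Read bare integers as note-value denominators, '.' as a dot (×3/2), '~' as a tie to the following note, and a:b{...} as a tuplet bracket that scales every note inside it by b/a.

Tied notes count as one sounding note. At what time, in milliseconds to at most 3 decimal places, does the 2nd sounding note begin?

1. 0.0ms @ 0 + 909.091ms (3/2)
2. 909.091ms @ 3/2 + 909.091ms (3/2)

note 2 onset = 3/2b = 909.091ms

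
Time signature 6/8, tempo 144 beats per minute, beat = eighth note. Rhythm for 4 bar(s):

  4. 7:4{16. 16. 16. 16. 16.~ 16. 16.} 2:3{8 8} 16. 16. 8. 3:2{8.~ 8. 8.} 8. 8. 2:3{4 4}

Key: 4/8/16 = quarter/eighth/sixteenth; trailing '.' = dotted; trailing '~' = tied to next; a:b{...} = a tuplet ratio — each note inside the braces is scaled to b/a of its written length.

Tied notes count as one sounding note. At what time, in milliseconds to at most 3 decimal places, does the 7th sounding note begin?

1. 0.0ms @ 0 + 1250.0ms (3)
2. 1250.0ms @ 3 + 178.571ms (3/7)
3. 1428.571ms @ 24/7 + 178.571ms (3/7)
4. 1607.143ms @ 27/7 + 178.571ms (3/7)
5. 1785.714ms @ 30/7 + 178.571ms (3/7)
6. 1964.286ms @ 33/7 + 357.143ms (6/7)
7. 2321.429ms @ 39/7 + 178.571ms (3/7)
8. 2500.0ms @ 6 + 625.0ms (3/2)
9. 3125.0ms @ 15/2 + 625.0ms (3/2)
10. 3750.0ms @ 9 + 312.5ms (3/4)
11. 4062.5ms @ 39/4 + 312.5ms (3/4)
12. 4375.0ms @ 21/2 + 625.0ms (3/2)
13. 5000.0ms @ 12 + 833.333ms (2)
14. 5833.333ms @ 14 + 416.667ms (1)
15. 6250.0ms @ 15 + 625.0ms (3/2)
16. 6875.0ms @ 33/2 + 625.0ms (3/2)
17. 7500.0ms @ 18 + 1250.0ms (3)
18. 8750.0ms @ 21 + 1250.0ms (3)

note 7 onset = 39/7b = 2321.429ms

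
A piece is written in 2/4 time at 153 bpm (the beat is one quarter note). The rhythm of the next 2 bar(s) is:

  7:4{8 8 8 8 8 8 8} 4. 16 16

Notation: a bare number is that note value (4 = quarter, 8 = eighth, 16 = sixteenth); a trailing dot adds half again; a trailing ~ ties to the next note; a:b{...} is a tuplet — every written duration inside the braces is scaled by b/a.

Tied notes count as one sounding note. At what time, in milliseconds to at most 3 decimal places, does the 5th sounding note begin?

note 5 onset = 8/7b = 448.179ms

1. 0.0ms @ 0 + 112.045ms (2/7)
2. 112.045ms @ 2/7 + 112.045ms (2/7)
3. 224.09ms @ 4/7 + 112.045ms (2/7)
4. 336.134ms @ 6/7 + 112.045ms (2/7)
5. 448.179ms @ 8/7 + 112.045ms (2/7)
6. 560.224ms @ 10/7 + 112.045ms (2/7)
7. 672.269ms @ 12/7 + 112.045ms (2/7)
8. 784.314ms @ 2 + 588.235ms (3/2)
9. 1372.549ms @ 7/2 + 98.039ms (1/4)
10. 1470.588ms @ 15/4 + 98.039ms (1/4)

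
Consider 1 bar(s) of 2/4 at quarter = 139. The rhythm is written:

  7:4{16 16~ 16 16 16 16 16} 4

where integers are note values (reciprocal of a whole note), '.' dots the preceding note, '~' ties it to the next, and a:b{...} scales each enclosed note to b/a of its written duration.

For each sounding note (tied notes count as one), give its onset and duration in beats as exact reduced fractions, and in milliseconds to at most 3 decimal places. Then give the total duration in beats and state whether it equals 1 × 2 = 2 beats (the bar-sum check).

1) 0.0ms=0b +61.665ms=1/7b
2) 61.665ms=1/7b +123.33ms=2/7b
3) 184.995ms=3/7b +61.665ms=1/7b
4) 246.66ms=4/7b +61.665ms=1/7b
5) 308.325ms=5/7b +61.665ms=1/7b
6) 369.99ms=6/7b +61.665ms=1/7b
7) 431.655ms=1b +431.655ms=1b
Σ=2b of 2 (139bpm 2/4) — PASS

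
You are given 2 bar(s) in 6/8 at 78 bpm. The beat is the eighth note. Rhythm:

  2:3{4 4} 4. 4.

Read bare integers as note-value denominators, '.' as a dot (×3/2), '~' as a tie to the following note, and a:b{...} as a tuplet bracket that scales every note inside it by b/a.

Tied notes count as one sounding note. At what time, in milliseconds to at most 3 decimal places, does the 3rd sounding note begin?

note 3 onset = 6b = 4615.385ms

1. 0.0ms @ 0 + 2307.692ms (3)
2. 2307.692ms @ 3 + 2307.692ms (3)
3. 4615.385ms @ 6 + 2307.692ms (3)
4. 6923.077ms @ 9 + 2307.692ms (3)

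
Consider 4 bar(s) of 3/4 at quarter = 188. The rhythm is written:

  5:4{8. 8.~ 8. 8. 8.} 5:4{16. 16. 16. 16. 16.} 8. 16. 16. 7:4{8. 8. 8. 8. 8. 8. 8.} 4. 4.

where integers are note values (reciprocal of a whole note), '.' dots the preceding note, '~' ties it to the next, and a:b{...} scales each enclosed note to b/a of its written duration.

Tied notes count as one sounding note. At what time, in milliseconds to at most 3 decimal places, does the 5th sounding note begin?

note 5 onset = 3b = 957.447ms

1. 0.0ms @ 0 + 191.489ms (3/5)
2. 191.489ms @ 3/5 + 382.979ms (6/5)
3. 574.468ms @ 9/5 + 191.489ms (3/5)
4. 765.957ms @ 12/5 + 191.489ms (3/5)
5. 957.447ms @ 3 + 95.745ms (3/10)
6. 1053.191ms @ 33/10 + 95.745ms (3/10)
7. 1148.936ms @ 18/5 + 95.745ms (3/10)
8. 1244.681ms @ 39/10 + 95.745ms (3/10)
9. 1340.426ms @ 21/5 + 95.745ms (3/10)
10. 1436.17ms @ 9/2 + 239.362ms (3/4)
11. 1675.532ms @ 21/4 + 119.681ms (3/8)
12. 1795.213ms @ 45/8 + 119.681ms (3/8)
13. 1914.894ms @ 6 + 136.778ms (3/7)
14. 2051.672ms @ 45/7 + 136.778ms (3/7)
15. 2188.45ms @ 48/7 + 136.778ms (3/7)
16. 2325.228ms @ 51/7 + 136.778ms (3/7)
17. 2462.006ms @ 54/7 + 136.778ms (3/7)
18. 2598.784ms @ 57/7 + 136.778ms (3/7)
19. 2735.562ms @ 60/7 + 136.778ms (3/7)
20. 2872.34ms @ 9 + 478.723ms (3/2)
21. 3351.064ms @ 21/2 + 478.723ms (3/2)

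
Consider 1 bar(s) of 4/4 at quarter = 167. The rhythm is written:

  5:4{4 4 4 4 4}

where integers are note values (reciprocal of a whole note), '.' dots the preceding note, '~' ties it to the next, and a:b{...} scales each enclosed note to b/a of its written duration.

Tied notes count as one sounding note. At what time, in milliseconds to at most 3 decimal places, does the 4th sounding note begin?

note 4 onset = 12/5b = 862.275ms

1. 0.0ms @ 0 + 287.425ms (4/5)
2. 287.425ms @ 4/5 + 287.425ms (4/5)
3. 574.85ms @ 8/5 + 287.425ms (4/5)
4. 862.275ms @ 12/5 + 287.425ms (4/5)
5. 1149.701ms @ 16/5 + 287.425ms (4/5)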